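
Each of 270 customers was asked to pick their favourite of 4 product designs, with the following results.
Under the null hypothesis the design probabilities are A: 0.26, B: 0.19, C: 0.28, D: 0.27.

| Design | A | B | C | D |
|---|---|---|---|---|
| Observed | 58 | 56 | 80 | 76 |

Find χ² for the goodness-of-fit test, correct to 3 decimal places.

2.939

Expected counts E_i = n·p_i: 270×0.26 = 70.2, 270×0.19 = 51.3, 270×0.28 = 75.6, 270×0.27 = 72.9.
cat         O        E   (O−E)²/E
A          58     70.2     2.1202
B          56     51.3     0.4306
C          80     75.6     0.2561
D          76     72.9     0.1318
Sum = 2.939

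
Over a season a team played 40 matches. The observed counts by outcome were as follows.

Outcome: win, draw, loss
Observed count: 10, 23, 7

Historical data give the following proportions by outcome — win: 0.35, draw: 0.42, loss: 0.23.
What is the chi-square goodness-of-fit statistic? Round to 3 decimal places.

3.957

Expected counts E_i = n·p_i: 40×0.35 = 14, 40×0.42 = 16.8, 40×0.23 = 9.2.
cat         O        E   (O−E)²/E
win        10       14     1.1429
draw       23     16.8     2.2881
loss        7      9.2     0.5261
Sum = 3.957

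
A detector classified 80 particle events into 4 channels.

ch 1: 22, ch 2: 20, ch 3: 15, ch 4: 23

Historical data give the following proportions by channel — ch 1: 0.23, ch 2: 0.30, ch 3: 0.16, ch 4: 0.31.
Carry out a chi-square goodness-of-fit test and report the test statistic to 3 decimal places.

Expected counts E_i = n·p_i: 80×0.23 = 18.4, 80×0.30 = 24, 80×0.16 = 12.8, 80×0.31 = 24.8.
ch 1: (22 − 18.4)²/18.4 = 12.96/18.4 = 0.7043
ch 2: (20 − 24)²/24 = 16/24 = 0.6667
ch 3: (15 − 12.8)²/12.8 = 4.84/12.8 = 0.3781
ch 4: (23 − 24.8)²/24.8 = 3.24/24.8 = 0.1306
Sum = 1.880

1.880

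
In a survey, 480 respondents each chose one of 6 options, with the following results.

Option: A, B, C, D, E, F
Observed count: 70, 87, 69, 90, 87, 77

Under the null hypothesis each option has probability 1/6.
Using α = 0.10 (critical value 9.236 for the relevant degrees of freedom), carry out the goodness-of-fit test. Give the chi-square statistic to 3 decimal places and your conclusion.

Expected count for each of the 6 categories: 480/6 = 80.
A: (70 − 80)²/80 = 100/80 = 1.2500
B: (87 − 80)²/80 = 49/80 = 0.6125
C: (69 − 80)²/80 = 121/80 = 1.5125
D: (90 − 80)²/80 = 100/80 = 1.2500
E: (87 − 80)²/80 = 49/80 = 0.6125
F: (77 − 80)²/80 = 9/80 = 0.1125
Sum = 5.350
df = 5. Since 5.350 < 9.236, we do not reject H₀.

5.350; do not reject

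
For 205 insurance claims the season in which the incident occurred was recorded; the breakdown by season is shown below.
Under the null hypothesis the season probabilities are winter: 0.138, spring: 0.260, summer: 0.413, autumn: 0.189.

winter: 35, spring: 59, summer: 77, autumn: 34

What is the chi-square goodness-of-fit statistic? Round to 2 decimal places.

Expected counts E_i = n·p_i: 205×0.138 = 28.29, 205×0.260 = 53.3, 205×0.413 = 84.665, 205×0.189 = 38.745.
cat         O        E   (O−E)²/E
winter     35    28.29      1.592
spring     59     53.3      0.610
summer     77   84.665      0.694
autumn     34   38.745      0.581
Sum = 3.48

3.48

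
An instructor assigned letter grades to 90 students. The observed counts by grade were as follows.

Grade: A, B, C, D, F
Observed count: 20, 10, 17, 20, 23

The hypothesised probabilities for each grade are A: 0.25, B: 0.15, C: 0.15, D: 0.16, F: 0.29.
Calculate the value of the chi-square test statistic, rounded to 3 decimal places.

4.639

Expected counts E_i = n·p_i: 90×0.25 = 22.5, 90×0.15 = 13.5, 90×0.15 = 13.5, 90×0.16 = 14.4, 90×0.29 = 26.1.
A: (20 − 22.5)²/22.5 = 6.25/22.5 = 0.2778
B: (10 − 13.5)²/13.5 = 12.25/13.5 = 0.9074
C: (17 − 13.5)²/13.5 = 12.25/13.5 = 0.9074
D: (20 − 14.4)²/14.4 = 31.36/14.4 = 2.1778
F: (23 − 26.1)²/26.1 = 9.61/26.1 = 0.3682
Sum = 4.639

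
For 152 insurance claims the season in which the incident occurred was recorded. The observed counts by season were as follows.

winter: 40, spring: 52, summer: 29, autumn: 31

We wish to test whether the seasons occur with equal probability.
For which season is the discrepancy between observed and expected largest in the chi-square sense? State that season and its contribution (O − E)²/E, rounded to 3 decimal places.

spring, 5.158

Under H₀ each category has probability 1/4, so each expected count is 152/4 = 38.
winter: (40 − 38)²/38 = 4/38 = 0.1053
spring: (52 − 38)²/38 = 196/38 = 5.1579
summer: (29 − 38)²/38 = 81/38 = 2.1316
autumn: (31 − 38)²/38 = 49/38 = 1.2895
The largest term is for spring: 5.158.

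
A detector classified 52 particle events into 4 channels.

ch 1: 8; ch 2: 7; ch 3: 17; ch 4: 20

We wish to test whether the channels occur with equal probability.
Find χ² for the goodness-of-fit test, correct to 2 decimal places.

9.69

Under H₀ each category has probability 1/4, so each expected count is 52/4 = 13.
cat         O        E   (O−E)²/E
ch 1        8       13      1.923
ch 2        7       13      2.769
ch 3       17       13      1.231
ch 4       20       13      3.769
Sum = 9.69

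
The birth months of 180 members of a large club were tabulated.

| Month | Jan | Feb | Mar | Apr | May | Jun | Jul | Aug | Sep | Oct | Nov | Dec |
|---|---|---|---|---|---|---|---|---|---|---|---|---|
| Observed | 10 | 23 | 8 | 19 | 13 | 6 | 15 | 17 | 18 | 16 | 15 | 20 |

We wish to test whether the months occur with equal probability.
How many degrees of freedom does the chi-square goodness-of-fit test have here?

11

There are k = 12 categories and no parameters were estimated from the data, so df = 12 − 1 = 11.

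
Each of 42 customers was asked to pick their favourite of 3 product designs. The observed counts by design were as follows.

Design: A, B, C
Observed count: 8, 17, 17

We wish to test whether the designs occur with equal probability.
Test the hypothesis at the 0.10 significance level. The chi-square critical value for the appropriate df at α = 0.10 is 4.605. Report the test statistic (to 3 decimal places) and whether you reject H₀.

3.857; do not reject

Expected count for each of the 3 categories: 42/3 = 14.
A: (8 − 14)²/14 = 36/14 = 2.5714
B: (17 − 14)²/14 = 9/14 = 0.6429
C: (17 − 14)²/14 = 9/14 = 0.6429
Sum = 3.857
df = 2. Since 3.857 < 4.605, we do not reject H₀.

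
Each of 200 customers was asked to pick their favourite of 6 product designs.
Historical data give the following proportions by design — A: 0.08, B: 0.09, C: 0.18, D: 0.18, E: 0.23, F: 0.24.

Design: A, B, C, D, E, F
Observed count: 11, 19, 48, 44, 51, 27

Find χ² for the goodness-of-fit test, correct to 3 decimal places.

17.127

Expected counts E_i = n·p_i: 200×0.08 = 16, 200×0.09 = 18, 200×0.18 = 36, 200×0.18 = 36, 200×0.23 = 46, 200×0.24 = 48.
χ² = (11−16)²/16 + (19−18)²/18 + (48−36)²/36 + (44−36)²/36 + (51−46)²/46 + (27−48)²/48
   = 1.5625 + 0.0556 + 4.0000 + 1.7778 + 0.5435 + 9.1875
Sum = 17.127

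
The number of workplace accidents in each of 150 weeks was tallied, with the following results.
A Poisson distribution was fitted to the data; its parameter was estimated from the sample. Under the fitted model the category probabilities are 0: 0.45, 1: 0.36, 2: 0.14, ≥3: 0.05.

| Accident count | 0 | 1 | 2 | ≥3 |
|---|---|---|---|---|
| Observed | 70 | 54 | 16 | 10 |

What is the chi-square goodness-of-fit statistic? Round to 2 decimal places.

Expected counts E_i = n·p_i: 150×0.45 = 67.5, 150×0.36 = 54, 150×0.14 = 21, 150×0.05 = 7.5.
0: (70 − 67.5)²/67.5 = 6.25/67.5 = 0.093
1: (54 − 54)²/54 = 0/54 = 0.000
2: (16 − 21)²/21 = 25/21 = 1.190
≥3: (10 − 7.5)²/7.5 = 6.25/7.5 = 0.833
Sum = 2.12

2.12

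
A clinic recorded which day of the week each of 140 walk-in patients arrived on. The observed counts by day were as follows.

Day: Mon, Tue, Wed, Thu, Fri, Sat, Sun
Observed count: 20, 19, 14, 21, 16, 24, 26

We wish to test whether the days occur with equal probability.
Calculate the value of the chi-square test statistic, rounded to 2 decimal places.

Expected count for each of the 7 categories: 140/7 = 20.
Mon: (20 − 20)²/20 = 0/20 = 0.000
Tue: (19 − 20)²/20 = 1/20 = 0.050
Wed: (14 − 20)²/20 = 36/20 = 1.800
Thu: (21 − 20)²/20 = 1/20 = 0.050
Fri: (16 − 20)²/20 = 16/20 = 0.800
Sat: (24 − 20)²/20 = 16/20 = 0.800
Sun: (26 − 20)²/20 = 36/20 = 1.800
Sum = 5.30

5.30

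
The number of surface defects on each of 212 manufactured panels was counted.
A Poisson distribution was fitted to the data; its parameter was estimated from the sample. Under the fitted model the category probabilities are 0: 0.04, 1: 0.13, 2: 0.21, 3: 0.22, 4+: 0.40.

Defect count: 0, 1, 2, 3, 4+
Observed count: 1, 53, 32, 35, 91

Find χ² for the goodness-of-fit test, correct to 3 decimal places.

36.960

Expected counts E_i = n·p_i: 212×0.04 = 8.48, 212×0.13 = 27.56, 212×0.21 = 44.52, 212×0.22 = 46.64, 212×0.40 = 84.8.
χ² = (1−8.48)²/8.48 + (53−27.56)²/27.56 + (32−44.52)²/44.52 + (35−46.64)²/46.64 + (91−84.8)²/84.8
   = 6.5979 + 23.4831 + 3.5209 + 2.9050 + 0.4533
Sum = 36.960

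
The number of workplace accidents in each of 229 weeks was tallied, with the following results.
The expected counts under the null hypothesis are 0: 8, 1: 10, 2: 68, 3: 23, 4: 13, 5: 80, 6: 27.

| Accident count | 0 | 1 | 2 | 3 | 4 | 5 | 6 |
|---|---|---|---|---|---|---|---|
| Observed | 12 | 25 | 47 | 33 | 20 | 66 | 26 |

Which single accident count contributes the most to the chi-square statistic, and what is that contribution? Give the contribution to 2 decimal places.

1, 22.50

χ² = (12−8)²/8 + (25−10)²/10 + (47−68)²/68 + (33−23)²/23 + (20−13)²/13 + (66−80)²/80 + (26−27)²/27
   = 2.000 + 22.500 + 6.485 + 4.348 + 3.769 + 2.450 + 0.037
The largest term is for 1: 22.50.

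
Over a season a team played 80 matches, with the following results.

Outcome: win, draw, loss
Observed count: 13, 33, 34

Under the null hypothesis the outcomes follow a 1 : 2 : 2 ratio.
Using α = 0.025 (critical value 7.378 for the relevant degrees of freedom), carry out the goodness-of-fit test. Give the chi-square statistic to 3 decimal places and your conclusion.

Ratio total = 5. Expected counts: 80×1/5 = 16, 80×2/5 = 32, 80×2/5 = 32.
win: (13 − 16)²/16 = 9/16 = 0.5625
draw: (33 − 32)²/32 = 1/32 = 0.0313
loss: (34 − 32)²/32 = 4/32 = 0.1250
Sum = 0.719
df = 2. Since 0.719 < 7.378, we do not reject H₀.

0.719; do not reject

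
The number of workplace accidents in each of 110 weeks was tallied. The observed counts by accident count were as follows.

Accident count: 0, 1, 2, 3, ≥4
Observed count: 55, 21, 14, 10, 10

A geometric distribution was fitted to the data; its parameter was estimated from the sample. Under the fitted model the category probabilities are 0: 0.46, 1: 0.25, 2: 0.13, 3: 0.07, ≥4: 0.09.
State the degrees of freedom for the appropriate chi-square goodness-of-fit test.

3

There are k = 5 categories and 1 parameter estimated from the data, so df = 5 − 1 − 1 = 3.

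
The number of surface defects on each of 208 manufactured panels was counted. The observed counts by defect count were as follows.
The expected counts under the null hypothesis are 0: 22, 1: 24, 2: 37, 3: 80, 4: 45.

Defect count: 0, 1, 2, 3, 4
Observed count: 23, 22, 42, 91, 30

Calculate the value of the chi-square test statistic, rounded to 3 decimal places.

7.400

χ² = (23−22)²/22 + (22−24)²/24 + (42−37)²/37 + (91−80)²/80 + (30−45)²/45
   = 0.0455 + 0.1667 + 0.6757 + 1.5125 + 5.0000
Sum = 7.400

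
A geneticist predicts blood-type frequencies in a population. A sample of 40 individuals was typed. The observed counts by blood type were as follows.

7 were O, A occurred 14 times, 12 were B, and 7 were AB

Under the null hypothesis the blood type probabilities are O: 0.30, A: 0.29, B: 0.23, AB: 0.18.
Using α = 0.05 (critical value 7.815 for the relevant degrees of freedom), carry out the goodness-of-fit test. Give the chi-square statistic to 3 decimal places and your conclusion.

Expected counts E_i = n·p_i: 40×0.30 = 12, 40×0.29 = 11.6, 40×0.23 = 9.2, 40×0.18 = 7.2.
cat         O        E   (O−E)²/E
O           7       12     2.0833
A          14     11.6     0.4966
B          12      9.2     0.8522
AB          7      7.2     0.0056
Sum = 3.438
df = 3. Since 3.438 < 7.815, we do not reject H₀.

3.438; do not reject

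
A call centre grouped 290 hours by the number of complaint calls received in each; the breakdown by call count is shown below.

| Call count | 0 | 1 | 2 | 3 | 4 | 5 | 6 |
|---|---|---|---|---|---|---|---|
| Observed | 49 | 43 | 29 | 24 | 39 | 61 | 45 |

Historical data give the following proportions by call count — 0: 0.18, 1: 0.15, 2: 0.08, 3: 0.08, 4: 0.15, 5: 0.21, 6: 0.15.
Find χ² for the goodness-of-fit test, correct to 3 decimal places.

2.197

Expected counts E_i = n·p_i: 290×0.18 = 52.2, 290×0.15 = 43.5, 290×0.08 = 23.2, 290×0.08 = 23.2, 290×0.15 = 43.5, 290×0.21 = 60.9, 290×0.15 = 43.5.
cat         O        E   (O−E)²/E
0          49     52.2     0.1962
1          43     43.5     0.0057
2          29     23.2     1.4500
3          24     23.2     0.0276
4          39     43.5     0.4655
5          61     60.9     0.0002
6          45     43.5     0.0517
Sum = 2.197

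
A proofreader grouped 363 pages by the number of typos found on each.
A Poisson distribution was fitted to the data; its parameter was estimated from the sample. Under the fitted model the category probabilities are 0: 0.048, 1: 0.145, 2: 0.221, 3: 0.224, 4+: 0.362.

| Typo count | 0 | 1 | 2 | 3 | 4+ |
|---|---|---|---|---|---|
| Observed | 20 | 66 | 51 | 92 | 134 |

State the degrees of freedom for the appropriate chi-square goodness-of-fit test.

3

There are k = 5 categories and 1 parameter estimated from the data, so df = 5 − 1 − 1 = 3.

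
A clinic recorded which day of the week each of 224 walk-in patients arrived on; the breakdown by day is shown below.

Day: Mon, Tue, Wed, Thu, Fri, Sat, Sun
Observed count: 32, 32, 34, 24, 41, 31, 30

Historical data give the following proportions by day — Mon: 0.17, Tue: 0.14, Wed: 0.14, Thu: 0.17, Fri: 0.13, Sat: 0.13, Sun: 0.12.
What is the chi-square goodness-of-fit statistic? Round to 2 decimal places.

Expected counts E_i = n·p_i: 224×0.17 = 38.08, 224×0.14 = 31.36, 224×0.14 = 31.36, 224×0.17 = 38.08, 224×0.13 = 29.12, 224×0.13 = 29.12, 224×0.12 = 26.88.
χ² = (32−38.08)²/38.08 + (32−31.36)²/31.36 + (34−31.36)²/31.36 + (24−38.08)²/38.08 + (41−29.12)²/29.12 + (31−29.12)²/29.12 + (30−26.88)²/26.88
   = 0.971 + 0.013 + 0.222 + 5.206 + 4.847 + 0.121 + 0.362
Sum = 11.74

11.74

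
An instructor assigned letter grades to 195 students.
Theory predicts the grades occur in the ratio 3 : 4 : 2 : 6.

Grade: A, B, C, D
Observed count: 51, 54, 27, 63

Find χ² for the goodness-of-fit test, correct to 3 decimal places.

6.692

Ratio total = 15. Expected counts: 195×3/15 = 39, 195×4/15 = 52, 195×2/15 = 26, 195×6/15 = 78.
A: (51 − 39)²/39 = 144/39 = 3.6923
B: (54 − 52)²/52 = 4/52 = 0.0769
C: (27 − 26)²/26 = 1/26 = 0.0385
D: (63 − 78)²/78 = 225/78 = 2.8846
Sum = 6.692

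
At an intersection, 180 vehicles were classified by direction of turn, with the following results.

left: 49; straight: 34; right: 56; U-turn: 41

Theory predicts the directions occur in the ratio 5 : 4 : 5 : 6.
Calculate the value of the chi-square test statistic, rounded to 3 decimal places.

Ratio total = 20. Expected counts: 180×5/20 = 45, 180×4/20 = 36, 180×5/20 = 45, 180×6/20 = 54.
χ² = (49−45)²/45 + (34−36)²/36 + (56−45)²/45 + (41−54)²/54
   = 0.3556 + 0.1111 + 2.6889 + 3.1296
Sum = 6.285

6.285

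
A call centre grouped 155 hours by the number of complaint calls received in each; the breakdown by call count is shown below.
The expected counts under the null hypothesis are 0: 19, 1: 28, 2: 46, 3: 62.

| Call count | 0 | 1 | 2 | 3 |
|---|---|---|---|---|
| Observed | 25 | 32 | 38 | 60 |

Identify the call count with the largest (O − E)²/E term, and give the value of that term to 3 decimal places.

cat         O        E   (O−E)²/E
0          25       19     1.8947
1          32       28     0.5714
2          38       46     1.3913
3          60       62     0.0645
The largest term is for 0: 1.895.

0, 1.895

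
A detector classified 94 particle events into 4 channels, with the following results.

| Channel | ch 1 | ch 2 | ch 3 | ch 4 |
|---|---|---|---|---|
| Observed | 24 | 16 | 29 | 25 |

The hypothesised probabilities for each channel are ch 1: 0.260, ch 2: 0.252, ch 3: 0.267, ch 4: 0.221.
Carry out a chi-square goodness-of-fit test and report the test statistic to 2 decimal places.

Expected counts E_i = n·p_i: 94×0.260 = 24.44, 94×0.252 = 23.688, 94×0.267 = 25.098, 94×0.221 = 20.774.
cat         O        E   (O−E)²/E
ch 1       24    24.44      0.008
ch 2       16   23.688      2.495
ch 3       29   25.098      0.607
ch 4       25   20.774      0.860
Sum = 3.97

3.97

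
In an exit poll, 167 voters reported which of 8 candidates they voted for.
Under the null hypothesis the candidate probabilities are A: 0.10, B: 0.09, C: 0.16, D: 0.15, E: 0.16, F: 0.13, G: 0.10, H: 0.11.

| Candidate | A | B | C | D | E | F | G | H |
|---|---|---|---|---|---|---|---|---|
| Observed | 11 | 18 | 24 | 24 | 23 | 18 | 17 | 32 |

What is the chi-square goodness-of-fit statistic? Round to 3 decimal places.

Expected counts E_i = n·p_i: 167×0.10 = 16.7, 167×0.09 = 15.03, 167×0.16 = 26.72, 167×0.15 = 25.05, 167×0.16 = 26.72, 167×0.13 = 21.71, 167×0.10 = 16.7, 167×0.11 = 18.37.
A: (11 − 16.7)²/16.7 = 32.49/16.7 = 1.9455
B: (18 − 15.03)²/15.03 = 8.8209/15.03 = 0.5869
C: (24 − 26.72)²/26.72 = 7.3984/26.72 = 0.2769
D: (24 − 25.05)²/25.05 = 1.1025/25.05 = 0.0440
E: (23 − 26.72)²/26.72 = 13.8384/26.72 = 0.5179
F: (18 − 21.71)²/21.71 = 13.7641/21.71 = 0.6340
G: (17 − 16.7)²/16.7 = 0.09/16.7 = 0.0054
H: (32 − 18.37)²/18.37 = 185.7769/18.37 = 10.1131
Sum = 14.124

14.124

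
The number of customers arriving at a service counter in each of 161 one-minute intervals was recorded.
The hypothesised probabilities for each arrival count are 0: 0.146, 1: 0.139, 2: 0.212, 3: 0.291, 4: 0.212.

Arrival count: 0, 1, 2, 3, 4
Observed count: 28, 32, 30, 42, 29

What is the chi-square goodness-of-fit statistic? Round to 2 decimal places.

6.77

Expected counts E_i = n·p_i: 161×0.146 = 23.506, 161×0.139 = 22.379, 161×0.212 = 34.132, 161×0.291 = 46.851, 161×0.212 = 34.132.
cat         O        E   (O−E)²/E
0          28   23.506      0.859
1          32   22.379      4.136
2          30   34.132      0.500
3          42   46.851      0.502
4          29   34.132      0.772
Sum = 6.77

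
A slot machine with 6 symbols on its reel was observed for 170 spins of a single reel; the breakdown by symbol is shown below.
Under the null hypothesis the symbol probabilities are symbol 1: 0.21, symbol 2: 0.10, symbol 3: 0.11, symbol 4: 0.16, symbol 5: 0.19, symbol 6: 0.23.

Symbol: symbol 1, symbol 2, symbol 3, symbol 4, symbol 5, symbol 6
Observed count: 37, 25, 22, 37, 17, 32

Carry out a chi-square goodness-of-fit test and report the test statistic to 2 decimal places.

16.46

Expected counts E_i = n·p_i: 170×0.21 = 35.7, 170×0.10 = 17, 170×0.11 = 18.7, 170×0.16 = 27.2, 170×0.19 = 32.3, 170×0.23 = 39.1.
cat           O        E   (O−E)²/E
symbol 1     37     35.7      0.047
symbol 2     25       17      3.765
symbol 3     22     18.7      0.582
symbol 4     37     27.2      3.531
symbol 5     17     32.3      7.247
symbol 6     32     39.1      1.289
Sum = 16.46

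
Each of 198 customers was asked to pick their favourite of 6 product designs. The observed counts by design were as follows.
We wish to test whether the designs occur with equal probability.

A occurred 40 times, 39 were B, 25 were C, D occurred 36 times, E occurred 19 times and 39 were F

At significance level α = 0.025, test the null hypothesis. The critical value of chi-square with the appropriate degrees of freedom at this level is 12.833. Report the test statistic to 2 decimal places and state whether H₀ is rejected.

11.82; do not reject

Under H₀ each category has probability 1/6, so each expected count is 198/6 = 33.
A: (40 − 33)²/33 = 49/33 = 1.485
B: (39 − 33)²/33 = 36/33 = 1.091
C: (25 − 33)²/33 = 64/33 = 1.939
D: (36 − 33)²/33 = 9/33 = 0.273
E: (19 − 33)²/33 = 196/33 = 5.939
F: (39 − 33)²/33 = 36/33 = 1.091
Sum = 11.82
df = 5. Since 11.82 < 12.833, we do not reject H₀.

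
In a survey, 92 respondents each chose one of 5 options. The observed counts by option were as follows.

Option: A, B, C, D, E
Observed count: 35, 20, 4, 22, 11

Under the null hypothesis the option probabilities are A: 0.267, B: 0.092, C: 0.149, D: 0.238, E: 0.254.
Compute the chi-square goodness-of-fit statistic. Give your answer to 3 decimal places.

33.578

Expected counts E_i = n·p_i: 92×0.267 = 24.564, 92×0.092 = 8.464, 92×0.149 = 13.708, 92×0.238 = 21.896, 92×0.254 = 23.368.
cat         O        E   (O−E)²/E
A          35   24.564     4.4337
B          20    8.464    15.7230
C           4   13.708     6.8752
D          22   21.896     0.0005
E          11   23.368     6.5460
Sum = 33.578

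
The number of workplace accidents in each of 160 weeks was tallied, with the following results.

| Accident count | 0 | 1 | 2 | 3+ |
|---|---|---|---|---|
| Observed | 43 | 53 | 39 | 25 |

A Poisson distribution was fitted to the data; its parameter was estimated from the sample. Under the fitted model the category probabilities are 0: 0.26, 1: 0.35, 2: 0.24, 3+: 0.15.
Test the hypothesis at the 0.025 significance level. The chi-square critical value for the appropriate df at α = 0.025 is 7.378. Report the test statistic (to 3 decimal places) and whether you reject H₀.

0.259; do not reject

Expected counts E_i = n·p_i: 160×0.26 = 41.6, 160×0.35 = 56, 160×0.24 = 38.4, 160×0.15 = 24.
χ² = (43−41.6)²/41.6 + (53−56)²/56 + (39−38.4)²/38.4 + (25−24)²/24
   = 0.0471 + 0.1607 + 0.0094 + 0.0417
Sum = 0.259
df = 2. Since 0.259 < 7.378, we do not reject H₀.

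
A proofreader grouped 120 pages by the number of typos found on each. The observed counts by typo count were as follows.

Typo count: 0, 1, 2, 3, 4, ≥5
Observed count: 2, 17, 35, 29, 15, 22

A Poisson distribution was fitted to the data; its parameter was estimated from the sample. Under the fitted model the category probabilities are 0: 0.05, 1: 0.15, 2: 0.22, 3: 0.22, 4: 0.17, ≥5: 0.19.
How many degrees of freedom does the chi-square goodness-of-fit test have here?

There are k = 6 categories and 1 parameter estimated from the data, so df = 6 − 1 − 1 = 4.

4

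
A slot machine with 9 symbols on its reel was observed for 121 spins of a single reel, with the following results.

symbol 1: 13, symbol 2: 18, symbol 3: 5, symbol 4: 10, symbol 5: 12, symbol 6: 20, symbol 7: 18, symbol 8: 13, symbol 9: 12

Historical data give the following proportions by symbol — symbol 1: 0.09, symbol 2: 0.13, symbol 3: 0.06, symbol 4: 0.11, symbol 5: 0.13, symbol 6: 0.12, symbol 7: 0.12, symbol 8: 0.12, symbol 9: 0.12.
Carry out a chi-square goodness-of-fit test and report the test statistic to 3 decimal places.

6.646

Expected counts E_i = n·p_i: 121×0.09 = 10.89, 121×0.13 = 15.73, 121×0.06 = 7.26, 121×0.11 = 13.31, 121×0.13 = 15.73, 121×0.12 = 14.52, 121×0.12 = 14.52, 121×0.12 = 14.52, 121×0.12 = 14.52.
χ² = (13−10.89)²/10.89 + (18−15.73)²/15.73 + (5−7.26)²/7.26 + (10−13.31)²/13.31 + (12−15.73)²/15.73 + (20−14.52)²/14.52 + (18−14.52)²/14.52 + (13−14.52)²/14.52 + (12−14.52)²/14.52
   = 0.4088 + 0.3276 + 0.7035 + 0.8231 + 0.8845 + 2.0682 + 0.8340 + 0.1591 + 0.4374
Sum = 6.646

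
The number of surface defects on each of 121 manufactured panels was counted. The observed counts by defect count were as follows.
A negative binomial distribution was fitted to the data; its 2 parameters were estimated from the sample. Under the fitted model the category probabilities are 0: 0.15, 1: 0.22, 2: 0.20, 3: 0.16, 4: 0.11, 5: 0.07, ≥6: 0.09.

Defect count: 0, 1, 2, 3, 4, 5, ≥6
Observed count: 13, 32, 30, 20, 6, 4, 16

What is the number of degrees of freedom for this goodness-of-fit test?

There are k = 7 categories and 2 parameters estimated from the data, so df = 7 − 1 − 2 = 4.

4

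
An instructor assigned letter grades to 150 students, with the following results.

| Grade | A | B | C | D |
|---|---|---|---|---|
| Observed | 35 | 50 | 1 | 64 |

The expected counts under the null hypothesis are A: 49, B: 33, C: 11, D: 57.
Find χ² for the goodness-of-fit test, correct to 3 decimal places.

χ² = (35−49)²/49 + (50−33)²/33 + (1−11)²/11 + (64−57)²/57
   = 4.0000 + 8.7576 + 9.0909 + 0.8596
Sum = 22.708

22.708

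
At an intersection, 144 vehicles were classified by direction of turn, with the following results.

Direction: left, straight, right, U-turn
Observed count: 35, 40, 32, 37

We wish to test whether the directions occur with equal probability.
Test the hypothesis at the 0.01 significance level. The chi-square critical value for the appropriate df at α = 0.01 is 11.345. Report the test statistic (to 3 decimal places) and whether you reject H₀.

0.944; do not reject

Expected count for each of the 4 categories: 144/4 = 36.
cat           O        E   (O−E)²/E
left         35       36     0.0278
straight     40       36     0.4444
right        32       36     0.4444
U-turn       37       36     0.0278
Sum = 0.944
df = 3. Since 0.944 < 11.345, we do not reject H₀.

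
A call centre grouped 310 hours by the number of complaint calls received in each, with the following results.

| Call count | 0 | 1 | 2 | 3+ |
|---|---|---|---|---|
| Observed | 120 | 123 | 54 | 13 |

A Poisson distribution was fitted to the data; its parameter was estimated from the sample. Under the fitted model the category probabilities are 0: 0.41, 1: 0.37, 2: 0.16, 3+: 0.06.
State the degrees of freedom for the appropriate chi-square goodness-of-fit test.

2

There are k = 4 categories and 1 parameter estimated from the data, so df = 4 − 1 − 1 = 2.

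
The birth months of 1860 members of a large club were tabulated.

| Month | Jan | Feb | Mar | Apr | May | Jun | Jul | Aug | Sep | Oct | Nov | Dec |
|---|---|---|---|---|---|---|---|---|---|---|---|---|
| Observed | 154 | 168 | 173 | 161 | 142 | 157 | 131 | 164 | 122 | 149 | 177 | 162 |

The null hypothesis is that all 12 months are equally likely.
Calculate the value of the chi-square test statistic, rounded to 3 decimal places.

Under H₀ each category has probability 1/12, so each expected count is 1860/12 = 155.
cat         O        E   (O−E)²/E
Jan       154      155     0.0065
Feb       168      155     1.0903
Mar       173      155     2.0903
Apr       161      155     0.2323
May       142      155     1.0903
Jun       157      155     0.0258
Jul       131      155     3.7161
Aug       164      155     0.5226
Sep       122      155     7.0258
Oct       149      155     0.2323
Nov       177      155     3.1226
Dec       162      155     0.3161
Sum = 19.471

19.471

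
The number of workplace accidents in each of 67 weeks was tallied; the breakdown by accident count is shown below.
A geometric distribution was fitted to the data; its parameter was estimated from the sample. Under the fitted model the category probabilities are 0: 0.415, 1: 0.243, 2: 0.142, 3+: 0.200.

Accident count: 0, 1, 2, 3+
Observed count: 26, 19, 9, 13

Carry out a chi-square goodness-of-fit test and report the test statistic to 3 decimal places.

Expected counts E_i = n·p_i: 67×0.415 = 27.805, 67×0.243 = 16.281, 67×0.142 = 9.514, 67×0.200 = 13.4.
cat         O        E   (O−E)²/E
0          26   27.805     0.1172
1          19   16.281     0.4541
2           9    9.514     0.0278
3+         13     13.4     0.0119
Sum = 0.611

0.611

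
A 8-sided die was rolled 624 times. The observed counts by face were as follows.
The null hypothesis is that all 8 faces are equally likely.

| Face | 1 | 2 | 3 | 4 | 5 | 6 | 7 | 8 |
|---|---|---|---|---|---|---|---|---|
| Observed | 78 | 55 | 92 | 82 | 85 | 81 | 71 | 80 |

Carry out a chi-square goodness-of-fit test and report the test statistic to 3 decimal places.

Expected count for each of the 8 categories: 624/8 = 78.
1: (78 − 78)²/78 = 0/78 = 0.0000
2: (55 − 78)²/78 = 529/78 = 6.7821
3: (92 − 78)²/78 = 196/78 = 2.5128
4: (82 − 78)²/78 = 16/78 = 0.2051
5: (85 − 78)²/78 = 49/78 = 0.6282
6: (81 − 78)²/78 = 9/78 = 0.1154
7: (71 − 78)²/78 = 49/78 = 0.6282
8: (80 − 78)²/78 = 4/78 = 0.0513
Sum = 10.923

10.923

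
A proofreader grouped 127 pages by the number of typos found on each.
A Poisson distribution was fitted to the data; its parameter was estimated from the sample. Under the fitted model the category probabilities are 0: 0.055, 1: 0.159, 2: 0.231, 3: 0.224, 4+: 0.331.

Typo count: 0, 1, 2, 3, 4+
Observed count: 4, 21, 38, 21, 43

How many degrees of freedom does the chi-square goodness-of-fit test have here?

There are k = 5 categories and 1 parameter estimated from the data, so df = 5 − 1 − 1 = 3.

3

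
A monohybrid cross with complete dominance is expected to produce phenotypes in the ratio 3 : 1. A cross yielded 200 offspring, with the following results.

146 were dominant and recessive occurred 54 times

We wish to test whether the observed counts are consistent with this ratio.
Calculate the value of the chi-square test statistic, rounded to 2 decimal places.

Ratio total = 4. Expected counts: 200×3/4 = 150, 200×1/4 = 50.
χ² = (146−150)²/150 + (54−50)²/50
   = 0.107 + 0.320
Sum = 0.43

0.43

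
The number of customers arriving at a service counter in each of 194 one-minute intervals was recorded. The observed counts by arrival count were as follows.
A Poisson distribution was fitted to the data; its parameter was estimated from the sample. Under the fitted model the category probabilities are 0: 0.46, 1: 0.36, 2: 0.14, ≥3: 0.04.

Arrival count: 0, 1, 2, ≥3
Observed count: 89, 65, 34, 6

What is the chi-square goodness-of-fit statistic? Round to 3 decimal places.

Expected counts E_i = n·p_i: 194×0.46 = 89.24, 194×0.36 = 69.84, 194×0.14 = 27.16, 194×0.04 = 7.76.
χ² = (89−89.24)²/89.24 + (65−69.84)²/69.84 + (34−27.16)²/27.16 + (6−7.76)²/7.76
   = 0.0006 + 0.3354 + 1.7226 + 0.3992
Sum = 2.458

2.458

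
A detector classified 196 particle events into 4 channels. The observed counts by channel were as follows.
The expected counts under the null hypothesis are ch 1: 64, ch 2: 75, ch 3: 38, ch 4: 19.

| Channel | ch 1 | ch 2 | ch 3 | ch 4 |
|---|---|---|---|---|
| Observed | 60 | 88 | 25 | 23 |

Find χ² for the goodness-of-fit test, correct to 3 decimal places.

7.793

ch 1: (60 − 64)²/64 = 16/64 = 0.2500
ch 2: (88 − 75)²/75 = 169/75 = 2.2533
ch 3: (25 − 38)²/38 = 169/38 = 4.4474
ch 4: (23 − 19)²/19 = 16/19 = 0.8421
Sum = 7.793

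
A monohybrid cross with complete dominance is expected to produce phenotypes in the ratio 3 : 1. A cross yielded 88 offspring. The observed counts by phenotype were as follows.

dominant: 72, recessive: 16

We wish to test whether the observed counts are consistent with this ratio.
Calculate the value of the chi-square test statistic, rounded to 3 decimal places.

Ratio total = 4. Expected counts: 88×3/4 = 66, 88×1/4 = 22.
χ² = (72−66)²/66 + (16−22)²/22
   = 0.5455 + 1.6364
Sum = 2.182

2.182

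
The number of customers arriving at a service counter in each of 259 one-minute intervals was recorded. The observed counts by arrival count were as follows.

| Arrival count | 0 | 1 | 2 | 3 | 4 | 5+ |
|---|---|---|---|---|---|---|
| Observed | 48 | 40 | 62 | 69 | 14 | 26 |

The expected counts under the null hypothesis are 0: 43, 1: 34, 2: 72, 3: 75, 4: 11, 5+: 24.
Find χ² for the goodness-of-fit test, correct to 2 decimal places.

χ² = (48−43)²/43 + (40−34)²/34 + (62−72)²/72 + (69−75)²/75 + (14−11)²/11 + (26−24)²/24
   = 0.581 + 1.059 + 1.389 + 0.480 + 0.818 + 0.167
Sum = 4.49

4.49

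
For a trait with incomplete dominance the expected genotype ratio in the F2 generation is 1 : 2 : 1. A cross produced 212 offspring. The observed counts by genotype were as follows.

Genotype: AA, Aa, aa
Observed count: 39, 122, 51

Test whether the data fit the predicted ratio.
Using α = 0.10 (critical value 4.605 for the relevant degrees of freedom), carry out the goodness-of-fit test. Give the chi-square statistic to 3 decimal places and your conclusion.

6.189; reject

Ratio total = 4. Expected counts: 212×1/4 = 53, 212×2/4 = 106, 212×1/4 = 53.
χ² = (39−53)²/53 + (122−106)²/106 + (51−53)²/53
   = 3.6981 + 2.4151 + 0.0755
Sum = 6.189
df = 2. Since 6.189 > 4.605, we reject H₀.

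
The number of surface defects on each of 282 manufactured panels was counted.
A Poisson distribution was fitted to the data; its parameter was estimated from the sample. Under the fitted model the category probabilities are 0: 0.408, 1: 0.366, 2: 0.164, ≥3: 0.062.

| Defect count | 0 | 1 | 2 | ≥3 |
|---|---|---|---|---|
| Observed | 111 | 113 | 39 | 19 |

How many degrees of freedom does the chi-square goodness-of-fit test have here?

There are k = 4 categories and 1 parameter estimated from the data, so df = 4 − 1 − 1 = 2.

2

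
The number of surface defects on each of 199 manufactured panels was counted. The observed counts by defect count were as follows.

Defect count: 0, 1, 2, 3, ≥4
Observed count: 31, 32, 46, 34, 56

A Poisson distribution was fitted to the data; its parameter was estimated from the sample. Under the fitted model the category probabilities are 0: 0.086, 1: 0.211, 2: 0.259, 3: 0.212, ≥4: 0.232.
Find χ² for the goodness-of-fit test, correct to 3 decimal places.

17.922

Expected counts E_i = n·p_i: 199×0.086 = 17.114, 199×0.211 = 41.989, 199×0.259 = 51.541, 199×0.212 = 42.188, 199×0.232 = 46.168.
0: (31 − 17.114)²/17.114 = 192.820996/17.114 = 11.2669
1: (32 − 41.989)²/41.989 = 99.780121/41.989 = 2.3763
2: (46 − 51.541)²/51.541 = 30.702681/51.541 = 0.5957
3: (34 − 42.188)²/42.188 = 67.043344/42.188 = 1.5892
≥4: (56 − 46.168)²/46.168 = 96.668224/46.168 = 2.0938
Sum = 17.922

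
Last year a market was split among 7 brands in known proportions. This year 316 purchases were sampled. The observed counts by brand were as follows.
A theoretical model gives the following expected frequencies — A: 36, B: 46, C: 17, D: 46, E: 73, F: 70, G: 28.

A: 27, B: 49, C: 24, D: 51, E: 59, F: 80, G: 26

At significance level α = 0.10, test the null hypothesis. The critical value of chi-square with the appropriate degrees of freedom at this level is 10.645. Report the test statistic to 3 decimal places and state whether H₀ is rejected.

10.128; do not reject

A: (27 − 36)²/36 = 81/36 = 2.2500
B: (49 − 46)²/46 = 9/46 = 0.1957
C: (24 − 17)²/17 = 49/17 = 2.8824
D: (51 − 46)²/46 = 25/46 = 0.5435
E: (59 − 73)²/73 = 196/73 = 2.6849
F: (80 − 70)²/70 = 100/70 = 1.4286
G: (26 − 28)²/28 = 4/28 = 0.1429
Sum = 10.128
df = 6. Since 10.128 < 10.645, we do not reject H₀.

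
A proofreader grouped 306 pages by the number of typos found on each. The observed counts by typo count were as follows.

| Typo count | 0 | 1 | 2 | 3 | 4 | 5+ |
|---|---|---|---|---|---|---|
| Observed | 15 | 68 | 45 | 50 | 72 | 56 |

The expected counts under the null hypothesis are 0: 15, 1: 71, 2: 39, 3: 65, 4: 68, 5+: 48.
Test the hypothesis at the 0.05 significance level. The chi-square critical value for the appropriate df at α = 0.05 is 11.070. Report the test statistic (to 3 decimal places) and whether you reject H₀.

0: (15 − 15)²/15 = 0/15 = 0.0000
1: (68 − 71)²/71 = 9/71 = 0.1268
2: (45 − 39)²/39 = 36/39 = 0.9231
3: (50 − 65)²/65 = 225/65 = 3.4615
4: (72 − 68)²/68 = 16/68 = 0.2353
5+: (56 − 48)²/48 = 64/48 = 1.3333
Sum = 6.080
df = 5. Since 6.080 < 11.070, we do not reject H₀.

6.080; do not reject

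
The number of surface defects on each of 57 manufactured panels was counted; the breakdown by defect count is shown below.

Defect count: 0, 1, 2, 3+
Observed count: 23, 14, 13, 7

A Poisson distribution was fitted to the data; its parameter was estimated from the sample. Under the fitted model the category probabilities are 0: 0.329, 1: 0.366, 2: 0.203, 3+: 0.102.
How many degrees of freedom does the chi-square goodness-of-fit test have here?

2

There are k = 4 categories and 1 parameter estimated from the data, so df = 4 − 1 − 1 = 2.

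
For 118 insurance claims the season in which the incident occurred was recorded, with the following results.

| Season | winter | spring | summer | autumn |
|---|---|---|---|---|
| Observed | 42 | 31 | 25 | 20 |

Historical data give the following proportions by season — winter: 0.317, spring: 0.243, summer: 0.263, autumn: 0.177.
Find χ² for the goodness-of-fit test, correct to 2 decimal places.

1.96

Expected counts E_i = n·p_i: 118×0.317 = 37.406, 118×0.243 = 28.674, 118×0.263 = 31.034, 118×0.177 = 20.886.
cat         O        E   (O−E)²/E
winter     42   37.406      0.564
spring     31   28.674      0.189
summer     25   31.034      1.173
autumn     20   20.886      0.038
Sum = 1.96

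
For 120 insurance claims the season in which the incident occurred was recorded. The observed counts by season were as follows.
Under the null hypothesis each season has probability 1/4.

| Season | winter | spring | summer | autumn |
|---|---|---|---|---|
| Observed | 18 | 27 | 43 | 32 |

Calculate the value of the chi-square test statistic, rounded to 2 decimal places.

Expected count for each of the 4 categories: 120/4 = 30.
winter: (18 − 30)²/30 = 144/30 = 4.800
spring: (27 − 30)²/30 = 9/30 = 0.300
summer: (43 − 30)²/30 = 169/30 = 5.633
autumn: (32 − 30)²/30 = 4/30 = 0.133
Sum = 10.87

10.87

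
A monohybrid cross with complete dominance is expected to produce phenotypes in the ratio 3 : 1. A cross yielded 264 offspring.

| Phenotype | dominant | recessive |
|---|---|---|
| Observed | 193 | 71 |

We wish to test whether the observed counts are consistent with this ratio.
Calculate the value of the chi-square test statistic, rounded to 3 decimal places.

0.505

Ratio total = 4. Expected counts: 264×3/4 = 198, 264×1/4 = 66.
cat            O        E   (O−E)²/E
dominant     193      198     0.1263
recessive     71       66     0.3788
Sum = 0.505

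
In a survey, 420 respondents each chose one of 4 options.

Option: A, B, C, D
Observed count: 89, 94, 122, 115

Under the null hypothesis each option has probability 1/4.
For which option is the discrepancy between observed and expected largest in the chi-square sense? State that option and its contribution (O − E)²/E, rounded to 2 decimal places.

C, 2.75

Expected count for each of the 4 categories: 420/4 = 105.
χ² = (89−105)²/105 + (94−105)²/105 + (122−105)²/105 + (115−105)²/105
   = 2.438 + 1.152 + 2.752 + 0.952
The largest term is for C: 2.75.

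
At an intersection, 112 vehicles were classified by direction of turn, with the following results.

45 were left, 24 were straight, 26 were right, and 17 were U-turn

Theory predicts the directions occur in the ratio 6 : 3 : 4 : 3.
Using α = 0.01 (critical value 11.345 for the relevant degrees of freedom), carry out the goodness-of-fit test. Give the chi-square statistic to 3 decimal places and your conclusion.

Ratio total = 16. Expected counts: 112×6/16 = 42, 112×3/16 = 21, 112×4/16 = 28, 112×3/16 = 21.
cat           O        E   (O−E)²/E
left         45       42     0.2143
straight     24       21     0.4286
right        26       28     0.1429
U-turn       17       21     0.7619
Sum = 1.548
df = 3. Since 1.548 < 11.345, we do not reject H₀.

1.548; do not reject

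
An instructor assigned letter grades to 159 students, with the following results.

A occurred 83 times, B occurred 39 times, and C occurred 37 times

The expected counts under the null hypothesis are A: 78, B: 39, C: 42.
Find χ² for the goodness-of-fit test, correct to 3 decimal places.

cat         O        E   (O−E)²/E
A          83       78     0.3205
B          39       39     0.0000
C          37       42     0.5952
Sum = 0.916

0.916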